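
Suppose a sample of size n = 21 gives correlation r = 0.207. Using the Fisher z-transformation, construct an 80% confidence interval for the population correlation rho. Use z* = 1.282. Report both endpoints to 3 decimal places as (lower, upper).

Fisher z: z_r = atanh(r) = ½·ln((1+0.207)/(1−0.207)) = 0.210035
SE(z) = 1/√(n−3) = 1/√18 = 0.235702
80% ⇒ z* = 1.282; margin = 1.282·0.235702 = 0.302170
CI on z-scale: (-0.092135, 0.512205)
Back-transform: tanh(-0.092135) = -0.091875, tanh(0.512205) = 0.471661

(-0.092, 0.472)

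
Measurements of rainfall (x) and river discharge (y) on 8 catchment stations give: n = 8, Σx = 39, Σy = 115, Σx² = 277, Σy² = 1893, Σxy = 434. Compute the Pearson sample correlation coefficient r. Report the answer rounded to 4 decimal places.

S_xy = nΣxy − ΣxΣy = 8·434 − 39·115 = 3472 − 4485 = -1013
S_xx = nΣx² − (Σx)² = 8·277 − 39² = 2216 − 1521 = 695
S_yy = nΣy² − (Σy)² = 8·1893 − 115² = 15144 − 13225 = 1919
r = S_xy / √(S_xx·S_yy) = -1013 / √(695·1919) = -1013 / √1333705 = -1013 / 1154.8615 = -0.8772

-0.8772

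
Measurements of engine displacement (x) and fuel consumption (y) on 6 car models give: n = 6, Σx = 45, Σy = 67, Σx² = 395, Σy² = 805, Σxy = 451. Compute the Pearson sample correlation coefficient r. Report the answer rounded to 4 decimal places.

Numerator: nΣxy − (Σx)(Σy) = 6·451 − (45)(67) = -309
Denominator: √[(nΣx²−(Σx)²)(nΣy²−(Σy)²)]
  nΣx²−(Σx)² = 6·395 − 2025 = 345;  nΣy²−(Σy)² = 6·805 − 4489 = 341
  √(345·341) = √117645 = 342.9942
r = -309 / 342.9942 = -0.9009

-0.9009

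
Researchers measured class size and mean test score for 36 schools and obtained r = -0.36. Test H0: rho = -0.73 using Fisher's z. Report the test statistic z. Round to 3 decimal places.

3.170

z_r = atanh(-0.36) = -0.376886,  z_0 = atanh(-0.73) = -0.928727
SE = 1/√(n−3) = 1/√33 = 0.174078
z = (z_r − z_0)/SE = (-0.376886 − (-0.928727)) / 0.174078 = 0.551841 / 0.174078 = 3.170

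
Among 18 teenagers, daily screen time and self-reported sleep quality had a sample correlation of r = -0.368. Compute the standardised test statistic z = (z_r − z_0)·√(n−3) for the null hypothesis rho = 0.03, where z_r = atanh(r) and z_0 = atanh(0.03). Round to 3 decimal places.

-1.612

Fisher z: atanh(-0.368) = -0.386108, atanh(0.03) = 0.030009
z = (z_r − z_0)·√(n−3) = (-0.386108 − 0.030009)·√15 = -0.416117 · 3.872983 = -1.612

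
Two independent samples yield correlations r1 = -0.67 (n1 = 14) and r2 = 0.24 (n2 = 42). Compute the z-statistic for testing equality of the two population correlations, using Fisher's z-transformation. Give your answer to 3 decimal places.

-3.092

Fisher z-transforms: z1 = atanh(-0.67) = -0.810743, z2 = atanh(0.24) = 0.244774; difference d = -1.055517
Var(d) = 1/11 + 1/39 = 0.0909091 + 0.0256410 = 0.1165501
z = d/√Var(d) = -1.055517 / √0.1165501 = -1.055517 / 0.341394 = -3.092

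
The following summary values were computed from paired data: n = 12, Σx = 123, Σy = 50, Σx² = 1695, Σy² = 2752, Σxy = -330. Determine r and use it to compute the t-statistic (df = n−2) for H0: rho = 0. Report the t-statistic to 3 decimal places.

-4.240

Numerator: nΣxy − (Σx)(Σy) = 12·(-330) − (123)(50) = -10110
Denominator: √[(nΣx²−(Σx)²)(nΣy²−(Σy)²)]
  nΣx²−(Σx)² = 12·1695 − 15129 = 5211;  nΣy²−(Σy)² = 12·2752 − 2500 = 30524
  √(5211·30524) = √159060564 = 12611.9215
r = -10110 / 12611.9215 = -0.8016
t = r·√(n−2)/√(1−r²) = -0.8016·√10 / √(1−0.642563) = -2.534882 / 0.597860 = -4.240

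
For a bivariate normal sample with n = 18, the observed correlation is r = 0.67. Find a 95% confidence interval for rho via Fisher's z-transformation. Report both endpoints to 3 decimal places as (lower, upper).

z_r = atanh(0.67) = 0.810743;  SE = 1/√(n−3) = 1/√15 = 0.258199
z-limits: 0.810743 ± 1.960·0.258199 = 0.810743 ± 0.506070 = [0.304673, 1.316813]
ρ-limits: (tanh 0.304673, tanh 1.316813) = (0.296, 0.866)

(0.296, 0.866)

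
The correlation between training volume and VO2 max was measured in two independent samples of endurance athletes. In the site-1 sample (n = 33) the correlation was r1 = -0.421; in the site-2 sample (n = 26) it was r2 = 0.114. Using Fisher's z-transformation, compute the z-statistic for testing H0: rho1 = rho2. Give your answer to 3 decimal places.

Fisher z-transforms: z1 = atanh(-0.421) = -0.448907, z2 = atanh(0.114) = 0.114498; difference d = -0.563405
Var(d) = 1/30 + 1/23 = 0.0333333 + 0.0434783 = 0.0768116
z = d/√Var(d) = -0.563405 / √0.0768116 = -0.563405 / 0.277149 = -2.033

-2.033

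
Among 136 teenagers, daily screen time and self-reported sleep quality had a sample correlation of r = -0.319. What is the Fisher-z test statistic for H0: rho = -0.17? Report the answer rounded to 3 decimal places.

-1.832

z_r = atanh(-0.319) = -0.330533,  z_0 = atanh(-0.17) = -0.171667
SE = 1/√(n−3) = 1/√133 = 0.086711
z = (z_r − z_0)/SE = (-0.330533 − (-0.171667)) / 0.086711 = -0.158866 / 0.086711 = -1.832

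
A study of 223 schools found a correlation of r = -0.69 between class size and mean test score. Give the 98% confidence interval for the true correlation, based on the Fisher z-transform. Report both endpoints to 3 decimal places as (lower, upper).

z_r = atanh(-0.69) = -0.847956;  SE = 1/√(n−3) = 1/√220 = 0.067420
z-limits: -0.847956 ± 2.326·0.067420 = -0.847956 ± 0.156819 = [-1.004775, -0.691137]
ρ-limits: (tanh -1.004775, tanh -0.691137) = (-0.764, -0.599)

(-0.764, -0.599)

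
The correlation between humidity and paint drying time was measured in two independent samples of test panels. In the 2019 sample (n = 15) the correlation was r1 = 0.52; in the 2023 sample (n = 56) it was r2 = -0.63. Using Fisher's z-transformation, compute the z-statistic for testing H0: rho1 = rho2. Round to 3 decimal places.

z1 = atanh(0.52) = 0.576340,  z2 = atanh(-0.63) = -0.741416
SE = √(1/(n1−3) + 1/(n2−3)) = √(1/12 + 1/53) = √(0.0833333 + 0.0188679) = √0.1022012 = 0.319689
z = (z1 − z2)/SE = (0.576340 − (-0.741416)) / 0.319689 = 1.317756 / 0.319689 = 4.122

4.122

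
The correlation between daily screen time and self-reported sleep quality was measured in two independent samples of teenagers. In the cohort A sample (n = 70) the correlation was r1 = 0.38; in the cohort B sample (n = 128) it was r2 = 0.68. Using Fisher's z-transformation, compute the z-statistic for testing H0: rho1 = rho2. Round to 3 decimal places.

-2.834

z1 = atanh(0.38) = 0.400060,  z2 = atanh(0.68) = 0.829114
SE = √(1/(n1−3) + 1/(n2−3)) = √(1/67 + 1/125) = √(0.0149254 + 0.0080000) = √0.0229254 = 0.151411
z = (z1 − z2)/SE = (0.400060 − 0.829114) / 0.151411 = -0.429054 / 0.151411 = -2.834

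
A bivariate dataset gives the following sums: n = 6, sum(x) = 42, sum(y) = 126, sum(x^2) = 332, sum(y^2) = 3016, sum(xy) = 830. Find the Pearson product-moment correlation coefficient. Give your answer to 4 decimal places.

S_xy = nΣxy − ΣxΣy = 6·830 − 42·126 = 4980 − 5292 = -312
S_xx = nΣx² − (Σx)² = 6·332 − 42² = 1992 − 1764 = 228
S_yy = nΣy² − (Σy)² = 6·3016 − 126² = 18096 − 15876 = 2220
r = S_xy / √(S_xx·S_yy) = -312 / √(228·2220) = -312 / √506160 = -312 / 711.4492 = -0.4385

-0.4385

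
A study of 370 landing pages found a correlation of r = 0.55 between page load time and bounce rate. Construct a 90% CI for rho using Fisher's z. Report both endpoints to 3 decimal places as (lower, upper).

(0.487, 0.607)

Fisher z: z_r = atanh(r) = ½·ln((1+0.55)/(1−0.55)) = 0.618381
SE(z) = 1/√(n−3) = 1/√367 = 0.052200
90% ⇒ z* = 1.645; margin = 1.645·0.052200 = 0.085869
CI on z-scale: (0.532512, 0.704250)
Back-transform: tanh(0.532512) = 0.487299, tanh(0.704250) = 0.607058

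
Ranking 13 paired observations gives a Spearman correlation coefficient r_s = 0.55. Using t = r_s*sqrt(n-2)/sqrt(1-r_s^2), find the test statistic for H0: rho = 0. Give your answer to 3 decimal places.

t = r_s·√(n−2) / √(1−r_s²) with r_s = 0.55, n = 13
  = 0.55·√11 / √(1 − 0.3025)
  = 0.55·3.316625 / 0.835165
  = 1.824144 / 0.835165 = 2.184

2.184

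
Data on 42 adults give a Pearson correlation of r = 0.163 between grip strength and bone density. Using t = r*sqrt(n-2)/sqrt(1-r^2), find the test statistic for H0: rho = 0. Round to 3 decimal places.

t = r·√(n−2) / √(1−r²) with r = 0.163, n = 42
  = 0.163·√40 / √(1 − 0.026569)
  = 0.163·6.324555 / 0.986626
  = 1.030902 / 0.986626 = 1.045

1.045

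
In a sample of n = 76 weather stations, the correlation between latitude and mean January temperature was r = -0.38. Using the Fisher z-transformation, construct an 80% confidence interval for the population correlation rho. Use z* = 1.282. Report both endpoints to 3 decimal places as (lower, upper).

z_r = atanh(-0.38) = -0.400060;  SE = 1/√(n−3) = 1/√73 = 0.117041
z-limits: -0.400060 ± 1.282·0.117041 = -0.400060 ± 0.150047 = [-0.550107, -0.250013]
ρ-limits: (tanh -0.550107, tanh -0.250013) = (-0.501, -0.245)

(-0.501, -0.245)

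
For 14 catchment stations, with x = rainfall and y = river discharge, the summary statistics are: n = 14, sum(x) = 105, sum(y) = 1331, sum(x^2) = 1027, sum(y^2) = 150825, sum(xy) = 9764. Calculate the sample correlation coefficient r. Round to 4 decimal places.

S_xy = nΣxy − ΣxΣy = 14·9764 − 105·1331 = 136696 − 139755 = -3059
S_xx = nΣx² − (Σx)² = 14·1027 − 105² = 14378 − 11025 = 3353
S_yy = nΣy² − (Σy)² = 14·150825 − 1331² = 2111550 − 1771561 = 339989
r = S_xy / √(S_xx·S_yy) = -3059 / √(3353·339989) = -3059 / √1139983117 = -3059 / 33763.6360 = -0.0906

-0.0906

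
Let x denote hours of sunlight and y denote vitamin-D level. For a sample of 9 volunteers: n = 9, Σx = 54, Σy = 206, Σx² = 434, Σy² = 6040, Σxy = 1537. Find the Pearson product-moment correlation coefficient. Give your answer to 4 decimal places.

S_xy = nΣxy − ΣxΣy = 9·1537 − 54·206 = 13833 − 11124 = 2709
S_xx = nΣx² − (Σx)² = 9·434 − 54² = 3906 − 2916 = 990
S_yy = nΣy² − (Σy)² = 9·6040 − 206² = 54360 − 42436 = 11924
r = S_xy / √(S_xx·S_yy) = 2709 / √(990·11924) = 2709 / √11804760 = 2709 / 3435.8056 = 0.7885

0.7885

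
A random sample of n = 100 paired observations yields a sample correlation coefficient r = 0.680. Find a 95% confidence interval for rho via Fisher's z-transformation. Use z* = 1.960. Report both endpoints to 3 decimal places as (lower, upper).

(0.558, 0.773)

Fisher z: z_r = atanh(r) = ½·ln((1+0.680)/(1−0.680)) = 0.829114
SE(z) = 1/√(n−3) = 1/√97 = 0.101535
95% ⇒ z* = 1.960; margin = 1.960·0.101535 = 0.199009
CI on z-scale: (0.630105, 1.028123)
Back-transform: tanh(0.630105) = 0.558125, tanh(1.028123) = 0.773154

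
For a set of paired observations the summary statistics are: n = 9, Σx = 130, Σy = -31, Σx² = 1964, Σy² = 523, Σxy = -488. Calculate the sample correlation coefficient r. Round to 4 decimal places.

Numerator: nΣxy − (Σx)(Σy) = 9·(-488) − (130)(-31) = -362
Denominator: √[(nΣx²−(Σx)²)(nΣy²−(Σy)²)]
  nΣx²−(Σx)² = 9·1964 − 16900 = 776;  nΣy²−(Σy)² = 9·523 − 961 = 3746
  √(776·3746) = √2906896 = 1704.9622
r = -362 / 1704.9622 = -0.2123

-0.2123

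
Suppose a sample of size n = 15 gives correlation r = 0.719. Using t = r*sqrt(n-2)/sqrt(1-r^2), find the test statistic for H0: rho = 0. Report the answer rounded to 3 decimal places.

t = r·√(n−2) / √(1−r²) with r = 0.719, n = 15
  = 0.719·√13 / √(1 − 0.516961)
  = 0.719·3.605551 / 0.695010
  = 2.592391 / 0.695010 = 3.730

3.730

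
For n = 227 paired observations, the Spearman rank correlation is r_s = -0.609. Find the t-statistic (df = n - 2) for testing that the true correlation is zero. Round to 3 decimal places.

t = r_s·√(n−2) / √(1−r_s²) with r_s = -0.609, n = 227
  = -0.609·√225 / √(1 − 0.370881)
  = -0.609·15.000000 / 0.793170
  = -9.135000 / 0.793170 = -11.517

-11.517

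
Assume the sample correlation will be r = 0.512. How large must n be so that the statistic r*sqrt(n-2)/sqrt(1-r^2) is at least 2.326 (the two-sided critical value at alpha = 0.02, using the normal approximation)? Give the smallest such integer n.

r√(n−2)/√(1−r²) ≥ 2.326  ⇔  n−2 ≥ (2.326)²·(1−r²)/r²
(1−r²)/r² = (1−0.262144)/0.262144 = 2.8147
n ≥ 2 + 5.410276·2.8147 = 2 + 15.2283 = 17.2283
⌈17.2283⌉ = 18

18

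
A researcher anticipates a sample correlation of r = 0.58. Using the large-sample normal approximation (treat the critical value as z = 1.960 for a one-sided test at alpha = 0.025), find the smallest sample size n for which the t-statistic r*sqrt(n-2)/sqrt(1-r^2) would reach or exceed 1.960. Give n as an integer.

10

Need r·√(n−2)/√(1−r²) ≥ 1.960
√(n−2) ≥ 1.960·√(1−0.3364) / 0.58 = 1.960·0.814616 / 0.58 = 2.7528
n−2 ≥ 7.5779  ⇒  n ≥ 9.5779
Smallest integer n = 10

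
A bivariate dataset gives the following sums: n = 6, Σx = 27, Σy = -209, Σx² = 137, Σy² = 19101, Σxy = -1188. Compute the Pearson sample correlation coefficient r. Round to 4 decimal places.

-0.5782

Numerator: nΣxy − (Σx)(Σy) = 6·(-1188) − (27)(-209) = -1485
Denominator: √[(nΣx²−(Σx)²)(nΣy²−(Σy)²)]
  nΣx²−(Σx)² = 6·137 − 729 = 93;  nΣy²−(Σy)² = 6·19101 − 43681 = 70925
  √(93·70925) = √6596025 = 2568.2728
r = -1485 / 2568.2728 = -0.5782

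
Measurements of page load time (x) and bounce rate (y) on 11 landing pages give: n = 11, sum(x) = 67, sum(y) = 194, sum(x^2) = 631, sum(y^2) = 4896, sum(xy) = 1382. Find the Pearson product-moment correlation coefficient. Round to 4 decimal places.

0.3495

S_xy = nΣxy − ΣxΣy = 11·1382 − 67·194 = 15202 − 12998 = 2204
S_xx = nΣx² − (Σx)² = 11·631 − 67² = 6941 − 4489 = 2452
S_yy = nΣy² − (Σy)² = 11·4896 − 194² = 53856 − 37636 = 16220
r = S_xy / √(S_xx·S_yy) = 2204 / √(2452·16220) = 2204 / √39771440 = 2204 / 6306.4602 = 0.3495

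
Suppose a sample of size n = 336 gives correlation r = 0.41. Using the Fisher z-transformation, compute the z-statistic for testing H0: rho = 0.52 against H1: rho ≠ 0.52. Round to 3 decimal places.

z_r = atanh(0.41) = 0.435611,  z_0 = atanh(0.52) = 0.576340
SE = 1/√(n−3) = 1/√333 = 0.054800
z = (z_r − z_0)/SE = (0.435611 − 0.576340) / 0.054800 = -0.140729 / 0.054800 = -2.568

-2.568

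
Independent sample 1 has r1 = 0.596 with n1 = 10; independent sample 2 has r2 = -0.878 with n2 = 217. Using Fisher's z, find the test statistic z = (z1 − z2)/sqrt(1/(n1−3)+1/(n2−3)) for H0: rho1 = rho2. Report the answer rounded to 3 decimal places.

5.347

Fisher z-transforms: z1 = atanh(0.596) = 0.686920, z2 = atanh(-0.878) = -1.366971; difference d = 2.053891
Var(d) = 1/7 + 1/214 = 0.1428571 + 0.0046729 = 0.1475300
z = d/√Var(d) = 2.053891 / √0.1475300 = 2.053891 / 0.384096 = 5.347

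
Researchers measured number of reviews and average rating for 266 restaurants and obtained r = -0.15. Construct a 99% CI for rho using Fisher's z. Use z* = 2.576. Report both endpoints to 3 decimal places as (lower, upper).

(-0.300, 0.008)

Fisher z: z_r = atanh(r) = ½·ln((1+(-0.15))/(1−(-0.15))) = -0.151140
SE(z) = 1/√(n−3) = 1/√263 = 0.061663
99% ⇒ z* = 2.576; margin = 2.576·0.061663 = 0.158844
CI on z-scale: (-0.309984, 0.007704)
Back-transform: tanh(-0.309984) = -0.300423, tanh(0.007704) = 0.007704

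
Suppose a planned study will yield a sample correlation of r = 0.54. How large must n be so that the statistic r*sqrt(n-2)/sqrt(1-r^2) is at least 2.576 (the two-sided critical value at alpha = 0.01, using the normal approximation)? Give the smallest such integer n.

19

r√(n−2)/√(1−r²) ≥ 2.576  ⇔  n−2 ≥ (2.576)²·(1−r²)/r²
(1−r²)/r² = (1−0.2916)/0.2916 = 2.4294
n ≥ 2 + 6.635776·2.4294 = 2 + 16.1210 = 18.1210
⌈18.1210⌉ = 19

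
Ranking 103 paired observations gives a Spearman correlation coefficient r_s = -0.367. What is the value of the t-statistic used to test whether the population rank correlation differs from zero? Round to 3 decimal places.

-3.965

1 − r_s² = 1 − 0.134689 = 0.865311;  √(1−r_s²) = 0.930221
√(n−2) = √101 = 10.049876
t = r_s·√(n−2)/√(1−r_s²) = -0.367 · 10.049876 / 0.930221 = -3.965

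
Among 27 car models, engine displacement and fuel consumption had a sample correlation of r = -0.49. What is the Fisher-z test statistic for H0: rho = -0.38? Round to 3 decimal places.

Fisher z: atanh(-0.49) = -0.536060, atanh(-0.38) = -0.400060
z = (z_r − z_0)·√(n−3) = (-0.536060 − (-0.400060))·√24 = -0.136000 · 4.898979 = -0.666

-0.666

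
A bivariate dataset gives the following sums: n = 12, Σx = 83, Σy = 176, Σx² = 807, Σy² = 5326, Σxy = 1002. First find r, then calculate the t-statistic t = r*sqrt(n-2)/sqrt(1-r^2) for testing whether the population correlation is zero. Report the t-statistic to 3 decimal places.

S_xy = nΣxy − ΣxΣy = 12·1002 − 83·176 = 12024 − 14608 = -2584
S_xx = nΣx² − (Σx)² = 12·807 − 83² = 9684 − 6889 = 2795
S_yy = nΣy² − (Σy)² = 12·5326 − 176² = 63912 − 30976 = 32936
r = S_xy / √(S_xx·S_yy) = -2584 / √(2795·32936) = -2584 / √92056120 = -2584 / 9594.5881 = -0.2693
t = r·√(n−2)/√(1−r²) = -0.2693·√10 / √(1−0.072522) = -0.851601 / 0.963057 = -0.884

-0.884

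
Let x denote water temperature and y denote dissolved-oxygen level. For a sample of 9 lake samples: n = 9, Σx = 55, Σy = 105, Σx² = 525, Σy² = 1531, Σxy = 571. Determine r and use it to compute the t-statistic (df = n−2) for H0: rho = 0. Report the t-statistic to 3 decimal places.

-0.814

S_xy = nΣxy − ΣxΣy = 9·571 − 55·105 = 5139 − 5775 = -636
S_xx = nΣx² − (Σx)² = 9·525 − 55² = 4725 − 3025 = 1700
S_yy = nΣy² − (Σy)² = 9·1531 − 105² = 13779 − 11025 = 2754
r = S_xy / √(S_xx·S_yy) = -636 / √(1700·2754) = -636 / √4681800 = -636 / 2163.7468 = -0.2939
t = r·√(n−2)/√(1−r²) = -0.2939·√7 / √(1−0.086377) = -0.777586 / 0.955836 = -0.814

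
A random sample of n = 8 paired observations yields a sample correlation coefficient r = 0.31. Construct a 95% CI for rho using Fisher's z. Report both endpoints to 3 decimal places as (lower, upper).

z_r = atanh(0.31) = 0.320545;  SE = 1/√(n−3) = 1/√5 = 0.447214
z-limits: 0.320545 ± 1.960·0.447214 = 0.320545 ± 0.876539 = [-0.555994, 1.197084]
ρ-limits: (tanh -0.555994, tanh 1.197084) = (-0.505, 0.833)

(-0.505, 0.833)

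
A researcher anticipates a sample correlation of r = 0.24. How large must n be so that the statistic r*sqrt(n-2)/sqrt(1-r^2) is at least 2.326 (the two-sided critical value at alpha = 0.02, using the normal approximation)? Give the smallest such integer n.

Need r·√(n−2)/√(1−r²) ≥ 2.326
√(n−2) ≥ 2.326·√(1−0.0576) / 0.24 = 2.326·0.970773 / 0.24 = 9.4084
n−2 ≥ 88.5180  ⇒  n ≥ 90.5180
Smallest integer n = 91

91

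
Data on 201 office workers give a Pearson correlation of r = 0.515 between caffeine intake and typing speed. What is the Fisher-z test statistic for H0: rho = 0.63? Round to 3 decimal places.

Fisher z: atanh(0.515) = 0.569511, atanh(0.63) = 0.741416
z = (z_r − z_0)·√(n−3) = (0.569511 − 0.741416)·√198 = -0.171905 · 14.071247 = -2.419

-2.419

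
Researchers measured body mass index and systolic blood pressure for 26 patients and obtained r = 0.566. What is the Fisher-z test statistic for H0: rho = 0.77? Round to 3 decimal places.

-1.816

z_r = atanh(0.566) = 0.641618,  z_0 = atanh(0.77) = 1.020328
SE = 1/√(n−3) = 1/√23 = 0.208514
z = (z_r − z_0)/SE = (0.641618 − 1.020328) / 0.208514 = -0.378710 / 0.208514 = -1.816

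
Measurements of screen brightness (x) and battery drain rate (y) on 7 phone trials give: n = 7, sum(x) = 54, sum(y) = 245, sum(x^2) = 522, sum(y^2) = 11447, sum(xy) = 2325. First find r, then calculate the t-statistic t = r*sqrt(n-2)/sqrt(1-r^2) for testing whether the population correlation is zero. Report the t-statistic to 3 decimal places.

S_xy = nΣxy − ΣxΣy = 7·2325 − 54·245 = 16275 − 13230 = 3045
S_xx = nΣx² − (Σx)² = 7·522 − 54² = 3654 − 2916 = 738
S_yy = nΣy² − (Σy)² = 7·11447 − 245² = 80129 − 60025 = 20104
r = S_xy / √(S_xx·S_yy) = 3045 / √(738·20104) = 3045 / √14836752 = 3045 / 3851.8505 = 0.7905
t = r·√(n−2)/√(1−r²) = 0.7905·√5 / √(1−0.624890) = 1.767612 / 0.612462 = 2.886

2.886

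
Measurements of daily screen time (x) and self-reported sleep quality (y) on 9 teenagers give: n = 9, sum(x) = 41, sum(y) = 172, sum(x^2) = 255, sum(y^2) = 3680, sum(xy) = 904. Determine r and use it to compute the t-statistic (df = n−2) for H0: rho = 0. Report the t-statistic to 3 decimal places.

2.874

S_xy = nΣxy − ΣxΣy = 9·904 − 41·172 = 8136 − 7052 = 1084
S_xx = nΣx² − (Σx)² = 9·255 − 41² = 2295 − 1681 = 614
S_yy = nΣy² − (Σy)² = 9·3680 − 172² = 33120 − 29584 = 3536
r = S_xy / √(S_xx·S_yy) = 1084 / √(614·3536) = 1084 / √2171104 = 1084 / 1473.4667 = 0.7357
t = r·√(n−2)/√(1−r²) = 0.7357·√7 / √(1−0.541254) = 1.946479 / 0.677308 = 2.874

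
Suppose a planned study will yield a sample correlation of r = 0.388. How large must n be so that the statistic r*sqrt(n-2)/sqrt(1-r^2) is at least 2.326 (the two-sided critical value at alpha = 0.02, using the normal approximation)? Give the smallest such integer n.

33

Need r·√(n−2)/√(1−r²) ≥ 2.326
√(n−2) ≥ 2.326·√(1−0.150544) / 0.388 = 2.326·0.921659 / 0.388 = 5.5252
n−2 ≥ 30.5278  ⇒  n ≥ 32.5278
Smallest integer n = 33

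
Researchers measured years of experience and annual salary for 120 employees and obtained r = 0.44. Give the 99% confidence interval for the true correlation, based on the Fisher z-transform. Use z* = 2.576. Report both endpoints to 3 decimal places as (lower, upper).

Fisher z: z_r = atanh(r) = ½·ln((1+0.44)/(1−0.44)) = 0.472231
SE(z) = 1/√(n−3) = 1/√117 = 0.092450
99% ⇒ z* = 2.576; margin = 2.576·0.092450 = 0.238151
CI on z-scale: (0.234080, 0.710382)
Back-transform: tanh(0.234080) = 0.229896, tanh(0.710382) = 0.610916

(0.230, 0.611)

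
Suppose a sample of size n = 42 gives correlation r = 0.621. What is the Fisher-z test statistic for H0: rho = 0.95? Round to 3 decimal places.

z_r = atanh(0.621) = 0.726631,  z_0 = atanh(0.95) = 1.831781
SE = 1/√(n−3) = 1/√39 = 0.160128
z = (z_r − z_0)/SE = (0.726631 − 1.831781) / 0.160128 = -1.105150 / 0.160128 = -6.902

-6.902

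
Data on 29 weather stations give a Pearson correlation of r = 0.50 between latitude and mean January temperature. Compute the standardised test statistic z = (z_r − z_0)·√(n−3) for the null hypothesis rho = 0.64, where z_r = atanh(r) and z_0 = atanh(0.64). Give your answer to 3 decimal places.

-1.065

z_r = atanh(0.50) = 0.549306,  z_0 = atanh(0.64) = 0.758174
SE = 1/√(n−3) = 1/√26 = 0.196116
z = (z_r − z_0)/SE = (0.549306 − 0.758174) / 0.196116 = -0.208868 / 0.196116 = -1.065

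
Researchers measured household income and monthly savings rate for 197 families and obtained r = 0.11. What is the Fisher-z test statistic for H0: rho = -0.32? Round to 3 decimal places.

6.158

Fisher z: atanh(0.11) = 0.110447, atanh(-0.32) = -0.331647
z = (z_r − z_0)·√(n−3) = (0.110447 − (-0.331647))·√194 = 0.442094 · 13.928388 = 6.158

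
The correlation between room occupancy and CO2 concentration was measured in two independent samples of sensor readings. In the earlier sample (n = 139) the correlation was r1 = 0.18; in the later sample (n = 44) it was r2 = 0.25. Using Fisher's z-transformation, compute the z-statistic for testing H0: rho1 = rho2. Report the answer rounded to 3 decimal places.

-0.412

Fisher z-transforms: z1 = atanh(0.18) = 0.181983, z2 = atanh(0.25) = 0.255413; difference d = -0.073430
Var(d) = 1/136 + 1/41 = 0.0073529 + 0.0243902 = 0.0317431
z = d/√Var(d) = -0.073430 / √0.0317431 = -0.073430 / 0.178166 = -0.412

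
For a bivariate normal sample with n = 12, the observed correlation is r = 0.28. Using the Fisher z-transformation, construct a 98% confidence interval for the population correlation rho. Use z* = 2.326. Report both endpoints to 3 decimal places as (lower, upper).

(-0.452, 0.787)

Fisher z: z_r = atanh(r) = ½·ln((1+0.28)/(1−0.28)) = 0.287682
SE(z) = 1/√(n−3) = 1/√9 = 0.333333
98% ⇒ z* = 2.326; margin = 2.326·0.333333 = 0.775333
CI on z-scale: (-0.487651, 1.063015)
Back-transform: tanh(-0.487651) = -0.452350, tanh(1.063015) = 0.786815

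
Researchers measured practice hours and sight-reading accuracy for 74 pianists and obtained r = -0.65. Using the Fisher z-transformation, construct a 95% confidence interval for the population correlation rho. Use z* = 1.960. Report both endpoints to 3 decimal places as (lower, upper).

(-0.765, -0.495)

z_r = atanh(-0.65) = -0.775299;  SE = 1/√(n−3) = 1/√71 = 0.118678
z-limits: -0.775299 ± 1.960·0.118678 = -0.775299 ± 0.232609 = [-1.007908, -0.542690]
ρ-limits: (tanh -1.007908, tanh -0.542690) = (-0.765, -0.495)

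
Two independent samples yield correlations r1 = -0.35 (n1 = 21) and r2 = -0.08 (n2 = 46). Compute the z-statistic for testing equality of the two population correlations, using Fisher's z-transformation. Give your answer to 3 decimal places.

-1.016

Fisher z-transforms: z1 = atanh(-0.35) = -0.365444, z2 = atanh(-0.08) = -0.080171; difference d = -0.285273
Var(d) = 1/18 + 1/43 = 0.0555556 + 0.0232558 = 0.0788114
z = d/√Var(d) = -0.285273 / √0.0788114 = -0.285273 / 0.280734 = -1.016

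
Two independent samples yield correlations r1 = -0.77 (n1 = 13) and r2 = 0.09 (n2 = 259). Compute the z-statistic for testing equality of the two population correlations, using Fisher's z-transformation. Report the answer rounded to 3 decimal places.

z1 = atanh(-0.77) = -1.020328,  z2 = atanh(0.09) = 0.090244
SE = √(1/(n1−3) + 1/(n2−3)) = √(1/10 + 1/256) = √(0.1000000 + 0.0039062) = √0.1039062 = 0.322345
z = (z1 − z2)/SE = (-1.020328 − 0.090244) / 0.322345 = -1.110572 / 0.322345 = -3.445

-3.445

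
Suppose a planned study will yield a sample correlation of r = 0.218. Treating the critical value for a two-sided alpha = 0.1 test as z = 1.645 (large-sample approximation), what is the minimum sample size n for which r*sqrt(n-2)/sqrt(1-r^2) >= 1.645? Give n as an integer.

Need r·√(n−2)/√(1−r²) ≥ 1.645
√(n−2) ≥ 1.645·√(1−0.047524) / 0.218 = 1.645·0.975949 / 0.218 = 7.3644
n−2 ≥ 54.2344  ⇒  n ≥ 56.2344
Smallest integer n = 57

57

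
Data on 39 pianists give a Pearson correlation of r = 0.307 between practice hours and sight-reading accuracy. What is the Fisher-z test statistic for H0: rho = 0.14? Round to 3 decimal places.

z_r = atanh(0.307) = 0.317230,  z_0 = atanh(0.14) = 0.140926
SE = 1/√(n−3) = 1/√36 = 0.166667
z = (z_r − z_0)/SE = (0.317230 − 0.140926) / 0.166667 = 0.176304 / 0.166667 = 1.058

1.058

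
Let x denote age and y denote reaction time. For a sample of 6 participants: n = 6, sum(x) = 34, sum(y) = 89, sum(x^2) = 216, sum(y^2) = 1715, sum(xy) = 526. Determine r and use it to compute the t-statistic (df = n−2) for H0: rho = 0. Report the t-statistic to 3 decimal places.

0.463

S_xy = nΣxy − ΣxΣy = 6·526 − 34·89 = 3156 − 3026 = 130
S_xx = nΣx² − (Σx)² = 6·216 − 34² = 1296 − 1156 = 140
S_yy = nΣy² − (Σy)² = 6·1715 − 89² = 10290 − 7921 = 2369
r = S_xy / √(S_xx·S_yy) = 130 / √(140·2369) = 130 / √331660 = 130 / 575.8993 = 0.2257
t = r·√(n−2)/√(1−r²) = 0.2257·√4 / √(1−0.050940) = 0.451400 / 0.974197 = 0.463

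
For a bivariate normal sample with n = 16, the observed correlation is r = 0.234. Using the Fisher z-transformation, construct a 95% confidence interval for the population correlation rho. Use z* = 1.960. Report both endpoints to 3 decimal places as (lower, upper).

(-0.296, 0.654)

z_r = atanh(0.234) = 0.238417;  SE = 1/√(n−3) = 1/√13 = 0.277350
z-limits: 0.238417 ± 1.960·0.277350 = 0.238417 ± 0.543606 = [-0.305189, 0.782023]
ρ-limits: (tanh -0.305189, tanh 0.782023) = (-0.296, 0.654)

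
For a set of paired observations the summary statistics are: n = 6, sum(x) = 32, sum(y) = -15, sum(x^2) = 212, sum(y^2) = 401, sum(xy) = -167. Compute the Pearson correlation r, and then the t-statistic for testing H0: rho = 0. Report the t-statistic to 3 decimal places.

Numerator: nΣxy − (Σx)(Σy) = 6·(-167) − (32)(-15) = -522
Denominator: √[(nΣx²−(Σx)²)(nΣy²−(Σy)²)]
  nΣx²−(Σx)² = 6·212 − 1024 = 248;  nΣy²−(Σy)² = 6·401 − 225 = 2181
  √(248·2181) = √540888 = 735.4509
r = -522 / 735.4509 = -0.7098
t = r·√(n−2)/√(1−r²) = -0.7098·√4 / √(1−0.503816) = -1.419600 / 0.704403 = -2.015

-2.015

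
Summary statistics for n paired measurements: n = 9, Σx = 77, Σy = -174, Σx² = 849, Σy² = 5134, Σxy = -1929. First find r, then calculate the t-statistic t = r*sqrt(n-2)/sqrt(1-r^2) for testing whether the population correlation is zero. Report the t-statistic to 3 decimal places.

-3.083

Numerator: nΣxy − (Σx)(Σy) = 9·(-1929) − (77)(-174) = -3963
Denominator: √[(nΣx²−(Σx)²)(nΣy²−(Σy)²)]
  nΣx²−(Σx)² = 9·849 − 5929 = 1712;  nΣy²−(Σy)² = 9·5134 − 30276 = 15930
  √(1712·15930) = √27272160 = 5222.2754
r = -3963 / 5222.2754 = -0.7589
t = r·√(n−2)/√(1−r²) = -0.7589·√7 / √(1−0.575929) = -2.007861 / 0.651207 = -3.083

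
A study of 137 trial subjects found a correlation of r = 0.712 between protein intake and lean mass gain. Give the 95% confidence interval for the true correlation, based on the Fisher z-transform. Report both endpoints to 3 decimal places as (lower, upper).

Fisher z: z_r = atanh(r) = ½·ln((1+0.712)/(1−0.712)) = 0.891229
SE(z) = 1/√(n−3) = 1/√134 = 0.086387
95% ⇒ z* = 1.960; margin = 1.960·0.086387 = 0.169319
CI on z-scale: (0.721910, 1.060548)
Back-transform: tanh(0.721910) = 0.618091, tanh(1.060548) = 0.785874

(0.618, 0.786)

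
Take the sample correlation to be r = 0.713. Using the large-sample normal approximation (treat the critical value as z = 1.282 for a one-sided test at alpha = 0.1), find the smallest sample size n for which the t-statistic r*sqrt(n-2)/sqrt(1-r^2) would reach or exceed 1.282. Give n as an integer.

4

Need r·√(n−2)/√(1−r²) ≥ 1.282
√(n−2) ≥ 1.282·√(1−0.508369) / 0.713 = 1.282·0.701164 / 0.713 = 1.2607
n−2 ≥ 1.5894  ⇒  n ≥ 3.5894
Smallest integer n = 4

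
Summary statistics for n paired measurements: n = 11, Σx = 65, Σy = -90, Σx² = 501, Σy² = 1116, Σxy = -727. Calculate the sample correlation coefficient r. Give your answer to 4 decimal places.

-0.9265

S_xy = nΣxy − ΣxΣy = 11·(-727) − 65·(-90) = -7997 − (-5850) = -2147
S_xx = nΣx² − (Σx)² = 11·501 − 65² = 5511 − 4225 = 1286
S_yy = nΣy² − (Σy)² = 11·1116 − (-90)² = 12276 − 8100 = 4176
r = S_xy / √(S_xx·S_yy) = -2147 / √(1286·4176) = -2147 / √5370336 = -2147 / 2317.3985 = -0.9265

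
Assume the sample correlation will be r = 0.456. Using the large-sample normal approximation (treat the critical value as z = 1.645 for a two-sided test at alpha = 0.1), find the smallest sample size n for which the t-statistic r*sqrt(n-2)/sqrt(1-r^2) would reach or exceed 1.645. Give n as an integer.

13

r√(n−2)/√(1−r²) ≥ 1.645  ⇔  n−2 ≥ (1.645)²·(1−r²)/r²
(1−r²)/r² = (1−0.207936)/0.207936 = 3.8092
n ≥ 2 + 2.706025·3.8092 = 2 + 10.3078 = 12.3078
⌈12.3078⌉ = 13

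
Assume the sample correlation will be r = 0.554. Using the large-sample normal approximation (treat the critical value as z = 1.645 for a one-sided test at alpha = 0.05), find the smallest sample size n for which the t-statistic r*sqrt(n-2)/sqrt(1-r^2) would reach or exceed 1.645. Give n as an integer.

9

Need r·√(n−2)/√(1−r²) ≥ 1.645
√(n−2) ≥ 1.645·√(1−0.306916) / 0.554 = 1.645·0.832517 / 0.554 = 2.4720
n−2 ≥ 6.1108  ⇒  n ≥ 8.1108
Smallest integer n = 9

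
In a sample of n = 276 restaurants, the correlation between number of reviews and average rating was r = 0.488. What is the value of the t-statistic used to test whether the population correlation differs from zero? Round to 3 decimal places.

t = r·√(n−2) / √(1−r²) with r = 0.488, n = 276
  = 0.488·√274 / √(1 − 0.238144)
  = 0.488·16.552945 / 0.872844
  = 8.077837 / 0.872844 = 9.255

9.255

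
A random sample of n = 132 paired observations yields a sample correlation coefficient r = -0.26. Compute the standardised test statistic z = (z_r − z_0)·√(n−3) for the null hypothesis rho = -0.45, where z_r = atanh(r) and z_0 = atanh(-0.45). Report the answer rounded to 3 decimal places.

Fisher z: atanh(-0.26) = -0.266108, atanh(-0.45) = -0.484700
z = (z_r − z_0)·√(n−3) = (-0.266108 − (-0.484700))·√129 = 0.218592 · 11.357817 = 2.483

2.483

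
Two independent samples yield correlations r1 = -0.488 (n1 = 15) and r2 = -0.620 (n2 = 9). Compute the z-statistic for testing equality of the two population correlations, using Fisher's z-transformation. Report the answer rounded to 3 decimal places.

0.383

z1 = atanh(-0.488) = -0.533432,  z2 = atanh(-0.620) = -0.725005
SE = √(1/(n1−3) + 1/(n2−3)) = √(1/12 + 1/6) = √(0.0833333 + 0.1666667) = √0.2500000 = 0.500000
z = (z1 − z2)/SE = (-0.533432 − (-0.725005)) / 0.500000 = 0.191573 / 0.500000 = 0.383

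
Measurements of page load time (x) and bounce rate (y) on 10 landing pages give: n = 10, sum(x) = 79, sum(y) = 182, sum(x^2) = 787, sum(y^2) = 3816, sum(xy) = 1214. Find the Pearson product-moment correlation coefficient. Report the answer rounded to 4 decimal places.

-0.7814

Numerator: nΣxy − (Σx)(Σy) = 10·1214 − (79)(182) = -2238
Denominator: √[(nΣx²−(Σx)²)(nΣy²−(Σy)²)]
  nΣx²−(Σx)² = 10·787 − 6241 = 1629;  nΣy²−(Σy)² = 10·3816 − 33124 = 5036
  √(1629·5036) = √8203644 = 2864.2004
r = -2238 / 2864.2004 = -0.7814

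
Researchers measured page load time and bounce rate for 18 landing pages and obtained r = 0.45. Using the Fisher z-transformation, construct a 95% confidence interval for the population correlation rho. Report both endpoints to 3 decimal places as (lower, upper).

z_r = atanh(0.45) = 0.484700;  SE = 1/√(n−3) = 1/√15 = 0.258199
z-limits: 0.484700 ± 1.960·0.258199 = 0.484700 ± 0.506070 = [-0.021370, 0.990770]
ρ-limits: (tanh -0.021370, tanh 0.990770) = (-0.021, 0.758)

(-0.021, 0.758)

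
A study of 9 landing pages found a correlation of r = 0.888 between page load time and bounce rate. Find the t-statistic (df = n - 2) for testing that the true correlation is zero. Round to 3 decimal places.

5.109

t = r·√(n−2) / √(1−r²) with r = 0.888, n = 9
  = 0.888·√7 / √(1 − 0.788544)
  = 0.888·2.645751 / 0.459843
  = 2.349427 / 0.459843 = 5.109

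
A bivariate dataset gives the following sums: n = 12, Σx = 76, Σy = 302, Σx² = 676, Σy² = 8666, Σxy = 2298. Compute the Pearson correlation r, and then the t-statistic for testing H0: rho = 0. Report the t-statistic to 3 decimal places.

5.018

S_xy = nΣxy − ΣxΣy = 12·2298 − 76·302 = 27576 − 22952 = 4624
S_xx = nΣx² − (Σx)² = 12·676 − 76² = 8112 − 5776 = 2336
S_yy = nΣy² − (Σy)² = 12·8666 − 302² = 103992 − 91204 = 12788
r = S_xy / √(S_xx·S_yy) = 4624 / √(2336·12788) = 4624 / √29872768 = 4624 / 5465.5986 = 0.8460
t = r·√(n−2)/√(1−r²) = 0.8460·√10 / √(1−0.715716) = 2.675287 / 0.533183 = 5.018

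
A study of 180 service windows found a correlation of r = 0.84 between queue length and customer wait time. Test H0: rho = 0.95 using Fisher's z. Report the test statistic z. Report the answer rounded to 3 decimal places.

z_r = atanh(0.84) = 1.221174,  z_0 = atanh(0.95) = 1.831781
SE = 1/√(n−3) = 1/√177 = 0.075165
z = (z_r − z_0)/SE = (1.221174 − 1.831781) / 0.075165 = -0.610607 / 0.075165 = -8.124

-8.124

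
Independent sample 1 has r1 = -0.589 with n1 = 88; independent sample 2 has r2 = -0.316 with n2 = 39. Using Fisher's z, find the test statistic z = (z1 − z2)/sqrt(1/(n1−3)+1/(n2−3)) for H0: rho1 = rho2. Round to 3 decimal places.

z1 = atanh(-0.589) = -0.676133,  z2 = atanh(-0.316) = -0.327197
SE = √(1/(n1−3) + 1/(n2−3)) = √(1/85 + 1/36) = √(0.0117647 + 0.0277778) = √0.0395425 = 0.198853
z = (z1 − z2)/SE = (-0.676133 − (-0.327197)) / 0.198853 = -0.348936 / 0.198853 = -1.755

-1.755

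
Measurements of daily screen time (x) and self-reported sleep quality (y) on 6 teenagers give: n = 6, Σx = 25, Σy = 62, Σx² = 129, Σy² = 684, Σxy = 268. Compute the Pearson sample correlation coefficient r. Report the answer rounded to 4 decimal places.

0.2947

Numerator: nΣxy − (Σx)(Σy) = 6·268 − (25)(62) = 58
Denominator: √[(nΣx²−(Σx)²)(nΣy²−(Σy)²)]
  nΣx²−(Σx)² = 6·129 − 625 = 149;  nΣy²−(Σy)² = 6·684 − 3844 = 260
  √(149·260) = √38740 = 196.8248
r = 58 / 196.8248 = 0.2947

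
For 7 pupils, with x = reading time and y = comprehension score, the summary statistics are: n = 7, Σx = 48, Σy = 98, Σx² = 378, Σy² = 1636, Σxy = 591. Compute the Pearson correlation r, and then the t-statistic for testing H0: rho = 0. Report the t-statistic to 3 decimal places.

-2.275

S_xy = nΣxy − ΣxΣy = 7·591 − 48·98 = 4137 − 4704 = -567
S_xx = nΣx² − (Σx)² = 7·378 − 48² = 2646 − 2304 = 342
S_yy = nΣy² − (Σy)² = 7·1636 − 98² = 11452 − 9604 = 1848
r = S_xy / √(S_xx·S_yy) = -567 / √(342·1848) = -567 / √632016 = -567 / 794.9943 = -0.7132
t = r·√(n−2)/√(1−r²) = -0.7132·√5 / √(1−0.508654) = -1.594764 / 0.700961 = -2.275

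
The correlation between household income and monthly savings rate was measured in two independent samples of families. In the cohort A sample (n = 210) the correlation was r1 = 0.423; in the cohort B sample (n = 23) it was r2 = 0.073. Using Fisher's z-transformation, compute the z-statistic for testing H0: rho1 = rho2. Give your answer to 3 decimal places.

z1 = atanh(0.423) = 0.451340,  z2 = atanh(0.073) = 0.073130
SE = √(1/(n1−3) + 1/(n2−3)) = √(1/207 + 1/20) = √(0.0048309 + 0.0500000) = √0.0548309 = 0.234160
z = (z1 − z2)/SE = (0.451340 − 0.073130) / 0.234160 = 0.378210 / 0.234160 = 1.615

1.615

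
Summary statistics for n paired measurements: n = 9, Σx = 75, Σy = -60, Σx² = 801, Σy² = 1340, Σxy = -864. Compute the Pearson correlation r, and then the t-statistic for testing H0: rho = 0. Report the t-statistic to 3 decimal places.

S_xy = nΣxy − ΣxΣy = 9·(-864) − 75·(-60) = -7776 − (-4500) = -3276
S_xx = nΣx² − (Σx)² = 9·801 − 75² = 7209 − 5625 = 1584
S_yy = nΣy² − (Σy)² = 9·1340 − (-60)² = 12060 − 3600 = 8460
r = S_xy / √(S_xx·S_yy) = -3276 / √(1584·8460) = -3276 / √13400640 = -3276 / 3660.6885 = -0.8949
t = r·√(n−2)/√(1−r²) = -0.8949·√7 / √(1−0.800846) = -2.367683 / 0.446267 = -5.306

-5.306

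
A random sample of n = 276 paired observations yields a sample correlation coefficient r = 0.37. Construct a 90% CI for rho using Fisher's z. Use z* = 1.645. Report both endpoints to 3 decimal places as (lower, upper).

(0.281, 0.453)

z_r = atanh(0.37) = 0.388423;  SE = 1/√(n−3) = 1/√273 = 0.060523
z-limits: 0.388423 ± 1.645·0.060523 = 0.388423 ± 0.099560 = [0.288863, 0.487983]
ρ-limits: (tanh 0.288863, tanh 0.487983) = (0.281, 0.453)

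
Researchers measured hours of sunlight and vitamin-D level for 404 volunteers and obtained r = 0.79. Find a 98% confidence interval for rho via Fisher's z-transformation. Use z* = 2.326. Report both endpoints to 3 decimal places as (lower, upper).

(0.742, 0.830)

z_r = atanh(0.79) = 1.071432;  SE = 1/√(n−3) = 1/√401 = 0.049938
z-limits: 1.071432 ± 2.326·0.049938 = 1.071432 ± 0.116156 = [0.955276, 1.187588]
ρ-limits: (tanh 0.955276, tanh 1.187588) = (0.742, 0.830)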